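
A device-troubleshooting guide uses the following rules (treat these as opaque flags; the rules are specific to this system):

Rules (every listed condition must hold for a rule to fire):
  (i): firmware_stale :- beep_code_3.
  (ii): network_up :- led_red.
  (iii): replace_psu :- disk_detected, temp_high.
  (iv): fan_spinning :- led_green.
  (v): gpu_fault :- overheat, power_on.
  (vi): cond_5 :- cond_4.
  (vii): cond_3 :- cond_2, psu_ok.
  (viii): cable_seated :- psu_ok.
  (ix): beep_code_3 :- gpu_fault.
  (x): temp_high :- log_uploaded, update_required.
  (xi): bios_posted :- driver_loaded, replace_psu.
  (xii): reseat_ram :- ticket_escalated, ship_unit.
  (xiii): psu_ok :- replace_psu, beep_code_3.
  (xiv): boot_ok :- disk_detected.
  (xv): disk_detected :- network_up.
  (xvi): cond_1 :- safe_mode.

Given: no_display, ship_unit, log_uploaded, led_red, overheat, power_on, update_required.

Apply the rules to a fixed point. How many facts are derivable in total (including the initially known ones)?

17

Round 1 — (ii), (v), (x), derive network_up, gpu_fault, temp_high.
Round 2 — (ix), (xv), derive beep_code_3, disk_detected.
Round 3 — (i), (iii), (xiv), derive firmware_stale, replace_psu, boot_ok.
Round 4 — (xiii), derive psu_ok.
Round 5 — (viii), derive cable_seated.
Closure: {beep_code_3, boot_ok, cable_seated, disk_detected, firmware_stale, gpu_fault, led_red, log_uploaded, network_up, no_display, overheat, power_on, psu_ok, replace_psu, ship_unit, temp_high, update_required} — 17 facts.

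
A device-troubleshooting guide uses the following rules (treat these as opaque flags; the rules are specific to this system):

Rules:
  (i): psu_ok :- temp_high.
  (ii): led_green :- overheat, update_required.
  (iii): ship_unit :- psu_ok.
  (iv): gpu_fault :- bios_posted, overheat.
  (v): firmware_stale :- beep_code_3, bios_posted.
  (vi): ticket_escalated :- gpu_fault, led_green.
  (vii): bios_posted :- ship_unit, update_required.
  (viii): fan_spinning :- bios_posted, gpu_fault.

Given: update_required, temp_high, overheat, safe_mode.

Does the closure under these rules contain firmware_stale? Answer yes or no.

no

Round 1: (i) [psu_ok :- temp_high.]; (ii) [led_green :- overheat, update_required.]. New: psu_ok, led_green.
Round 2: (iii) [ship_unit :- psu_ok.]. New: ship_unit.
Round 3: (vii) [bios_posted :- ship_unit, update_required.]. New: bios_posted.
Round 4: (iv) [gpu_fault :- bios_posted, overheat.]. New: gpu_fault.
Round 5: (vi) [ticket_escalated :- gpu_fault, led_green.]; (viii) [fan_spinning :- bios_posted, gpu_fault.]. New: ticket_escalated, fan_spinning.
Fixed point reached. firmware_stale is concluded only by (v); (v) needs beep_code_3 (never derived).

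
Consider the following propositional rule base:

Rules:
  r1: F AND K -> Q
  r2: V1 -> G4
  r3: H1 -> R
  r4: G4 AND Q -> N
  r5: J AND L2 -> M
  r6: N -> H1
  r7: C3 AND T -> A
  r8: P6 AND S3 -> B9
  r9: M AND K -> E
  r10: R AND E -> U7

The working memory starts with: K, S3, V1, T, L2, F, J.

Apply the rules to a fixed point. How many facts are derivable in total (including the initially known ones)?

Round 1: r1 [F AND K -> Q]; r2 [V1 -> G4]; r5 [J AND L2 -> M]. Adds Q, G4, M.
Round 2: r4 [G4 AND Q -> N]; r9 [M AND K -> E]. Adds N, E.
Round 3: r6 [N -> H1]. Adds H1.
Round 4: r3 [H1 -> R]. Adds R.
Round 5: r10 [R AND E -> U7]. Adds U7.
Closure: {E, F, G4, H1, J, K, L2, M, N, Q, R, S3, T, U7, V1} — 15 facts.

15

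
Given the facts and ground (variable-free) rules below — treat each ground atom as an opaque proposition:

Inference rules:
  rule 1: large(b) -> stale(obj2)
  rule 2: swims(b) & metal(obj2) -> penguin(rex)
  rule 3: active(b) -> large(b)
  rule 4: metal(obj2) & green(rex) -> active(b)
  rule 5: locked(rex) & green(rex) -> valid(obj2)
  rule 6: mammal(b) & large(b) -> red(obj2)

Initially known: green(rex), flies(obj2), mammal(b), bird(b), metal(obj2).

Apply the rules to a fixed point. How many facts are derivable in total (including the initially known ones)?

9

Round 1: rule 4 [metal(obj2) & green(rex) -> active(b)]. New: active(b).
Round 2: rule 3 [active(b) -> large(b)]. New: large(b).
Round 3: rule 1 [large(b) -> stale(obj2)]; rule 6 [mammal(b) & large(b) -> red(obj2)]. New: stale(obj2), red(obj2).
Closure: {active(b), bird(b), flies(obj2), green(rex), large(b), mammal(b), metal(obj2), red(obj2), stale(obj2)} — 9 facts.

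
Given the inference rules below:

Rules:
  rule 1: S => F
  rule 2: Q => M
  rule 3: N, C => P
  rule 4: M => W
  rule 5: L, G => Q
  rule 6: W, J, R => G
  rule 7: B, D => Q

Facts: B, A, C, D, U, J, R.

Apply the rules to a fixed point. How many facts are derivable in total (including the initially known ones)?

Round 1: rule 7 [B, D => Q]. Adds Q.
Round 2: rule 2 [Q => M]. Adds M.
Round 3: rule 4 [M => W]. Adds W.
Round 4: rule 6 [W, J, R => G]. Adds G.
Closure: {A, B, C, D, G, J, M, Q, R, U, W} — 11 facts.

11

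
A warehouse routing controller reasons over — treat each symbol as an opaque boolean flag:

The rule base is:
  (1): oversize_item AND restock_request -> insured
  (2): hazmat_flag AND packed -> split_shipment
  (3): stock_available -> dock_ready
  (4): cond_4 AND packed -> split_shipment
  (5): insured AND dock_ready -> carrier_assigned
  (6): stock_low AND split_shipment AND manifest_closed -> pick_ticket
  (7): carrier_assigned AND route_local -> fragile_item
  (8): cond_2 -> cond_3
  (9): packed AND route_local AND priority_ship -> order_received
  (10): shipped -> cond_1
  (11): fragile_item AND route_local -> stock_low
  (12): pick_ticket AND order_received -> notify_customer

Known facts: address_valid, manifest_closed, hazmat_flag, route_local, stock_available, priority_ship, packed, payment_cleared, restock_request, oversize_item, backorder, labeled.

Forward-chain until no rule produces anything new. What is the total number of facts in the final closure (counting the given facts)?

[1] (1) [oversize_item AND restock_request -> insured]; (2) [hazmat_flag AND packed -> split_shipment]; (3) [stock_available -> dock_ready]; (9) [packed AND route_local AND priority_ship -> order_received]. ⇒ new: insured, split_shipment, dock_ready, order_received.
[2] (5) [insured AND dock_ready -> carrier_assigned]. ⇒ new: carrier_assigned.
[3] (7) [carrier_assigned AND route_local -> fragile_item]. ⇒ new: fragile_item.
[4] (11) [fragile_item AND route_local -> stock_low]. ⇒ new: stock_low.
[5] (6) [stock_low AND split_shipment AND manifest_closed -> pick_ticket]. ⇒ new: pick_ticket.
[6] (12) [pick_ticket AND order_received -> notify_customer]. ⇒ new: notify_customer.
Closure: {address_valid, backorder, carrier_assigned, dock_ready, fragile_item, hazmat_flag, insured, labeled, manifest_closed, notify_customer, order_received, oversize_item, packed, payment_cleared, pick_ticket, priority_ship, restock_request, route_local, split_shipment, stock_available, stock_low} — 21 facts.

21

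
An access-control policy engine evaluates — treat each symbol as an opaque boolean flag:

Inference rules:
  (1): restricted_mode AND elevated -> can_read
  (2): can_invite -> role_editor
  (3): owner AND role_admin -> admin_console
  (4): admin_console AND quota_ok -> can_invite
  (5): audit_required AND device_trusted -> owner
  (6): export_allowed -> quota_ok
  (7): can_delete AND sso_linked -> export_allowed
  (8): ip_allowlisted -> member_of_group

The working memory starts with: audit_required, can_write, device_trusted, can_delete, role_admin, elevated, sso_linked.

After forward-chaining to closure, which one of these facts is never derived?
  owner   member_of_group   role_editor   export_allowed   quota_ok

Round 1: (5) [audit_required AND device_trusted -> owner]; (7) [can_delete AND sso_linked -> export_allowed]. Adds owner, export_allowed.
Round 2: (3) [owner AND role_admin -> admin_console]; (6) [export_allowed -> quota_ok]. Adds admin_console, quota_ok.
Round 3: (4) [admin_console AND quota_ok -> can_invite]. Adds can_invite.
Round 4: (2) [can_invite -> role_editor]. Adds role_editor.
Derived: quota_ok (round 2), export_allowed (round 1), owner (round 1), role_editor (round 4). member_of_group never appears in any round.

member_of_group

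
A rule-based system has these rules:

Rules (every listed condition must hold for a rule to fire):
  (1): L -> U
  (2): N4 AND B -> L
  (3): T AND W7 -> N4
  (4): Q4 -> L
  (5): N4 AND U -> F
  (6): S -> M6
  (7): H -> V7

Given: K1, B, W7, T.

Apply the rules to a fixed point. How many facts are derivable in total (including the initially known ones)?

8

[1] (3) [T AND W7 -> N4]. ⇒ new: N4.
[2] (2) [N4 AND B -> L]. ⇒ new: L.
[3] (1) [L -> U]. ⇒ new: U.
[4] (5) [N4 AND U -> F]. ⇒ new: F.
Closure: {B, F, K1, L, N4, T, U, W7} — 8 facts.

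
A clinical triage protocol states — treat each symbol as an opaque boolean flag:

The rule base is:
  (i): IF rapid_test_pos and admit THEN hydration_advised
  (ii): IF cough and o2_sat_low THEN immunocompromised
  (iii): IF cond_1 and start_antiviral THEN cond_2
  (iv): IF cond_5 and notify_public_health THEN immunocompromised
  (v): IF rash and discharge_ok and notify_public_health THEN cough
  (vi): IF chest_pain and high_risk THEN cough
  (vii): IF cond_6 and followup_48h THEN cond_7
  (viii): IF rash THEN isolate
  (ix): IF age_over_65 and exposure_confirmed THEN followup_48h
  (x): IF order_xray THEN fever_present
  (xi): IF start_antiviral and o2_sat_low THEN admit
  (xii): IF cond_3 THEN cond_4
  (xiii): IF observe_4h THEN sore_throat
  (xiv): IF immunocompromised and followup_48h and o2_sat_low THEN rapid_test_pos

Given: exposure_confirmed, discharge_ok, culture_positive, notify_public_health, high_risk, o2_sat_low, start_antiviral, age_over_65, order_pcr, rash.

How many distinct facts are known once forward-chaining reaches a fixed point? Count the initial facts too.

17

Round 1: (v) [IF rash and discharge_ok and notify_public_health THEN cough]; (viii) [IF rash THEN isolate]; (ix) [IF age_over_65 and exposure_confirmed THEN followup_48h]; (xi) [IF start_antiviral and o2_sat_low THEN admit]. Adds cough, isolate, followup_48h, admit.
Round 2: (ii) [IF cough and o2_sat_low THEN immunocompromised]. Adds immunocompromised.
Round 3: (xiv) [IF immunocompromised and followup_48h and o2_sat_low THEN rapid_test_pos]. Adds rapid_test_pos.
Round 4: (i) [IF rapid_test_pos and admit THEN hydration_advised]. Adds hydration_advised.
Closure: {admit, age_over_65, cough, culture_positive, discharge_ok, exposure_confirmed, followup_48h, high_risk, hydration_advised, immunocompromised, isolate, notify_public_health, o2_sat_low, order_pcr, rapid_test_pos, rash, start_antiviral} — 17 facts.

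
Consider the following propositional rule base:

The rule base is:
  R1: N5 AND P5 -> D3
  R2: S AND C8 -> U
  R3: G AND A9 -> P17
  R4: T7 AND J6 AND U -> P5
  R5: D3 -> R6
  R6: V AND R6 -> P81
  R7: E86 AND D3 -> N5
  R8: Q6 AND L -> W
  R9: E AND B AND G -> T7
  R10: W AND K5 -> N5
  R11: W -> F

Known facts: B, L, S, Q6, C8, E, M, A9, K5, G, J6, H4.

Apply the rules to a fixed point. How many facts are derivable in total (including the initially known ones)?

21

[1] R2 [S AND C8 -> U]; R3 [G AND A9 -> P17]; R8 [Q6 AND L -> W]; R9 [E AND B AND G -> T7]. ⇒ new: U, P17, W, T7.
[2] R4 [T7 AND J6 AND U -> P5]; R10 [W AND K5 -> N5]; R11 [W -> F]. ⇒ new: P5, N5, F.
[3] R1 [N5 AND P5 -> D3]. ⇒ new: D3.
[4] R5 [D3 -> R6]. ⇒ new: R6.
Closure: {A9, B, C8, D3, E, F, G, H4, J6, K5, L, M, N5, P17, P5, Q6, R6, S, T7, U, W} — 21 facts.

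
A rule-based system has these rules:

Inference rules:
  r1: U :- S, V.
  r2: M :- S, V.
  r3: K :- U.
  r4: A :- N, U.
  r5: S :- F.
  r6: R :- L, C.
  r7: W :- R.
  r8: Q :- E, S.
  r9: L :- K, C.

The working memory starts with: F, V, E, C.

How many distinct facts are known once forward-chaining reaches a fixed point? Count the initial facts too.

12

Round 1: r5 [S :- F.]. New: S.
Round 2: r1 [U :- S, V.]; r2 [M :- S, V.]; r8 [Q :- E, S.]. New: U, M, Q.
Round 3: r3 [K :- U.]. New: K.
Round 4: r9 [L :- K, C.]. New: L.
Round 5: r6 [R :- L, C.]. New: R.
Round 6: r7 [W :- R.]. New: W.
Closure: {C, E, F, K, L, M, Q, R, S, U, V, W} — 12 facts.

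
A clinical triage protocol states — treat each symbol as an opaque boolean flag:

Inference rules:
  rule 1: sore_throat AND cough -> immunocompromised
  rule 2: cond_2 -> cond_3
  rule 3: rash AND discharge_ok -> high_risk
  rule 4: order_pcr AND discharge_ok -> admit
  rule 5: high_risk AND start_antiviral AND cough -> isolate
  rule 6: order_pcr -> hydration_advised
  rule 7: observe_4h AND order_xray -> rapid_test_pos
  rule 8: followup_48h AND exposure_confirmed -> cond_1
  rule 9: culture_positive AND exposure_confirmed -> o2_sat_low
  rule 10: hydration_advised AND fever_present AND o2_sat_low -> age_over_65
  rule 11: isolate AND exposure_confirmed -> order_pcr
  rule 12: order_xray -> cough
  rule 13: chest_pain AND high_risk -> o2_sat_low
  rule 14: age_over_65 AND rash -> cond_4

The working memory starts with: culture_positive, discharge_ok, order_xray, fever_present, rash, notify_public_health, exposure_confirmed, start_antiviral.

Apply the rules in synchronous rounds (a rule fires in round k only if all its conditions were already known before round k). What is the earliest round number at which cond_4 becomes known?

6

[1] rule 3 [rash AND discharge_ok -> high_risk]; rule 9 [culture_positive AND exposure_confirmed -> o2_sat_low]; rule 12 [order_xray -> cough]. ⇒ new: high_risk, o2_sat_low, cough.
[2] rule 5 [high_risk AND start_antiviral AND cough -> isolate]. ⇒ new: isolate.
[3] rule 11 [isolate AND exposure_confirmed -> order_pcr]. ⇒ new: order_pcr.
[4] rule 4 [order_pcr AND discharge_ok -> admit]; rule 6 [order_pcr -> hydration_advised]. ⇒ new: admit, hydration_advised.
[5] rule 10 [hydration_advised AND fever_present AND o2_sat_low -> age_over_65]. ⇒ new: age_over_65.
[6] rule 14 [age_over_65 AND rash -> cond_4]. ⇒ new: cond_4.
cond_4 first appears in round 6.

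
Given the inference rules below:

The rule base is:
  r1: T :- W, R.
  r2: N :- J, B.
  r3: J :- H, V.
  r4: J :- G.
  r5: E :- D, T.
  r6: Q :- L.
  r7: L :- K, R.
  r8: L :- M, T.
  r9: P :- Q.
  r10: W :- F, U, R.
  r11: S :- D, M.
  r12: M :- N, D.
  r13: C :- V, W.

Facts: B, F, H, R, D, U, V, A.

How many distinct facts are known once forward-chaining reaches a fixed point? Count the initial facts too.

Round 1: r3 [J :- H, V.]; r10 [W :- F, U, R.]. New: J, W.
Round 2: r1 [T :- W, R.]; r2 [N :- J, B.]; r13 [C :- V, W.]. New: T, N, C.
Round 3: r5 [E :- D, T.]; r12 [M :- N, D.]. New: E, M.
Round 4: r8 [L :- M, T.]; r11 [S :- D, M.]. New: L, S.
Round 5: r6 [Q :- L.]. New: Q.
Round 6: r9 [P :- Q.]. New: P.
Closure: {A, B, C, D, E, F, H, J, L, M, N, P, Q, R, S, T, U, V, W} — 19 facts.

19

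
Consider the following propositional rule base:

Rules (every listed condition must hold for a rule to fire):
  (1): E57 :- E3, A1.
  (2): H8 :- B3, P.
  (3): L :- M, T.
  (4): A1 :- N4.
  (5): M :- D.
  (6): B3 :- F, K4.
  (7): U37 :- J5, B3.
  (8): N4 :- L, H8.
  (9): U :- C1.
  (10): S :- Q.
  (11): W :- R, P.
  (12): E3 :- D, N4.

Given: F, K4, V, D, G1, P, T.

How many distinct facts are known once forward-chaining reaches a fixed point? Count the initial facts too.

Round 1: (5) [M :- D.]; (6) [B3 :- F, K4.]. Adds M, B3.
Round 2: (2) [H8 :- B3, P.]; (3) [L :- M, T.]. Adds H8, L.
Round 3: (8) [N4 :- L, H8.]. Adds N4.
Round 4: (4) [A1 :- N4.]; (12) [E3 :- D, N4.]. Adds A1, E3.
Round 5: (1) [E57 :- E3, A1.]. Adds E57.
Closure: {A1, B3, D, E3, E57, F, G1, H8, K4, L, M, N4, P, T, V} — 15 facts.

15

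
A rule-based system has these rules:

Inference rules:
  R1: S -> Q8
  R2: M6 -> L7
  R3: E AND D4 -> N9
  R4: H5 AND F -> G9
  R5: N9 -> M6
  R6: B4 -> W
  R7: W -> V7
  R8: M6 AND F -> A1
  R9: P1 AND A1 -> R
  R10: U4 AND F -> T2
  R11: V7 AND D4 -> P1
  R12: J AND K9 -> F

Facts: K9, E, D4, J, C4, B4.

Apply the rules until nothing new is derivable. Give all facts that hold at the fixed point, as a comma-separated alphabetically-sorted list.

A1, B4, C4, D4, E, F, J, K9, L7, M6, N9, P1, R, V7, W

Round 1 fires R3, R6, R12, giving N9, W, F.
Round 2 fires R5, R7, giving M6, V7.
Round 3 fires R2, R8, R11, giving L7, A1, P1.
Round 4 fires R9, giving R.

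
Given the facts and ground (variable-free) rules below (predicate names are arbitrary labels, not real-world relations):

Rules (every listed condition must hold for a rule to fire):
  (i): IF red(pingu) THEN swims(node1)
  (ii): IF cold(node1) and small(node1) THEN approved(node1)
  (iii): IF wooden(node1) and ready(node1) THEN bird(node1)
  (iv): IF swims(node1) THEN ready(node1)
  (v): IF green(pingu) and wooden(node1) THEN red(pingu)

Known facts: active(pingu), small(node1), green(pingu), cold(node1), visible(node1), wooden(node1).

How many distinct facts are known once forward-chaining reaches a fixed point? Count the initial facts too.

11

Round 1: (ii) [IF cold(node1) and small(node1) THEN approved(node1)]; (v) [IF green(pingu) and wooden(node1) THEN red(pingu)]. Adds approved(node1), red(pingu).
Round 2: (i) [IF red(pingu) THEN swims(node1)]. Adds swims(node1).
Round 3: (iv) [IF swims(node1) THEN ready(node1)]. Adds ready(node1).
Round 4: (iii) [IF wooden(node1) and ready(node1) THEN bird(node1)]. Adds bird(node1).
Closure: {active(pingu), approved(node1), bird(node1), cold(node1), green(pingu), ready(node1), red(pingu), small(node1), swims(node1), visible(node1), wooden(node1)} — 11 facts.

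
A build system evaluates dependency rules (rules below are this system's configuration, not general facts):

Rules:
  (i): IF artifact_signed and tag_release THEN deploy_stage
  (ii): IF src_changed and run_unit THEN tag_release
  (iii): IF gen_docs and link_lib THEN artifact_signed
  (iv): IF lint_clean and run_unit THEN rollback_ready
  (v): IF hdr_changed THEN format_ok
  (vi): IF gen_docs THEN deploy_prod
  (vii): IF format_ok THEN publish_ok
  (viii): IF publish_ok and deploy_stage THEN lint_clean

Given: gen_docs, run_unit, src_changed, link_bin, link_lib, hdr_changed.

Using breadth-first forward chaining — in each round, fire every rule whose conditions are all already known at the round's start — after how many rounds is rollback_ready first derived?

[1] (ii) [IF src_changed and run_unit THEN tag_release]; (iii) [IF gen_docs and link_lib THEN artifact_signed]; (v) [IF hdr_changed THEN format_ok]; (vi) [IF gen_docs THEN deploy_prod]. ⇒ new: tag_release, artifact_signed, format_ok, deploy_prod.
[2] (i) [IF artifact_signed and tag_release THEN deploy_stage]; (vii) [IF format_ok THEN publish_ok]. ⇒ new: deploy_stage, publish_ok.
[3] (viii) [IF publish_ok and deploy_stage THEN lint_clean]. ⇒ new: lint_clean.
[4] (iv) [IF lint_clean and run_unit THEN rollback_ready]. ⇒ new: rollback_ready.
rollback_ready first appears in round 4.

4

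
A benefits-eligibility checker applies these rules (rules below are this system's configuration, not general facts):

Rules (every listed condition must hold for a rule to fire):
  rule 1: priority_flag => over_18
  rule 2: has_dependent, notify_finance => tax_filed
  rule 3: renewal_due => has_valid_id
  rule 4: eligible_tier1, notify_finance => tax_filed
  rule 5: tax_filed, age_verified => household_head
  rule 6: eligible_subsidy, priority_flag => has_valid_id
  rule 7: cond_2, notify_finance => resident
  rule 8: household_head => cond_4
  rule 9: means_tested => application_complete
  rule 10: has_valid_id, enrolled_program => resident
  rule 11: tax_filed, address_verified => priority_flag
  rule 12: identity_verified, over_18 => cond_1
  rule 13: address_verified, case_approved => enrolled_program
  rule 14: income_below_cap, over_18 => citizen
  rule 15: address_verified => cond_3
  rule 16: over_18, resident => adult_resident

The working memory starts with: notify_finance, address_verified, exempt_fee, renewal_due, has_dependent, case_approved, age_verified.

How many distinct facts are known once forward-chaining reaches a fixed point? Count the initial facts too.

[1] rule 2 [has_dependent, notify_finance => tax_filed]; rule 3 [renewal_due => has_valid_id]; rule 13 [address_verified, case_approved => enrolled_program]; rule 15 [address_verified => cond_3]. ⇒ new: tax_filed, has_valid_id, enrolled_program, cond_3.
[2] rule 5 [tax_filed, age_verified => household_head]; rule 10 [has_valid_id, enrolled_program => resident]; rule 11 [tax_filed, address_verified => priority_flag]. ⇒ new: household_head, resident, priority_flag.
[3] rule 1 [priority_flag => over_18]; rule 8 [household_head => cond_4]. ⇒ new: over_18, cond_4.
[4] rule 16 [over_18, resident => adult_resident]. ⇒ new: adult_resident.
Closure: {address_verified, adult_resident, age_verified, case_approved, cond_3, cond_4, enrolled_program, exempt_fee, has_dependent, has_valid_id, household_head, notify_finance, over_18, priority_flag, renewal_due, resident, tax_filed} — 17 facts.

17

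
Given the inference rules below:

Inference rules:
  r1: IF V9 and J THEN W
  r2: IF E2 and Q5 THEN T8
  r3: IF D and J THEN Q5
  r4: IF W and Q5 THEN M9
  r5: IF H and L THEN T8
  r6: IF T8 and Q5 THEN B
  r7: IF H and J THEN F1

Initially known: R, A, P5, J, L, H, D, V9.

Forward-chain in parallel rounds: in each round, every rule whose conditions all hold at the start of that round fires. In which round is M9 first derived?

2

Round 1 — r1, r3, r5, r7, derive W, Q5, T8, F1.
Round 2 — r4, r6, derive M9, B.
M9 first appears in round 2.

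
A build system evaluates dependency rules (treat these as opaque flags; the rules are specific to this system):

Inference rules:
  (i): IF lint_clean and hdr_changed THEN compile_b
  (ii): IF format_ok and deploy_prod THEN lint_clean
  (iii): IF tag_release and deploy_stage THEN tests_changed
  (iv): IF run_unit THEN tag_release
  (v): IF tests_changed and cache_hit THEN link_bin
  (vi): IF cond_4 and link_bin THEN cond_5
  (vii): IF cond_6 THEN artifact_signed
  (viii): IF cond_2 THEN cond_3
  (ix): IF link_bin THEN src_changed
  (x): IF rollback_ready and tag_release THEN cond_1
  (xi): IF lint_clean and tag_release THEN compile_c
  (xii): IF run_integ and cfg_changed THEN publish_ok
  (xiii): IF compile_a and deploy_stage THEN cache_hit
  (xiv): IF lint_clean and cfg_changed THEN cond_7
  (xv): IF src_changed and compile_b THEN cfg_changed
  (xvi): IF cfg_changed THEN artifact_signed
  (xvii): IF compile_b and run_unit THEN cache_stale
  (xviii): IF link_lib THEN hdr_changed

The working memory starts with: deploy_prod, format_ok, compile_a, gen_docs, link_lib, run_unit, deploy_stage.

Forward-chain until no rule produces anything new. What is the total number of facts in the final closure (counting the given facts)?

20

Round 1: (ii) [IF format_ok and deploy_prod THEN lint_clean]; (iv) [IF run_unit THEN tag_release]; (xiii) [IF compile_a and deploy_stage THEN cache_hit]; (xviii) [IF link_lib THEN hdr_changed]. Adds lint_clean, tag_release, cache_hit, hdr_changed.
Round 2: (i) [IF lint_clean and hdr_changed THEN compile_b]; (iii) [IF tag_release and deploy_stage THEN tests_changed]; (xi) [IF lint_clean and tag_release THEN compile_c]. Adds compile_b, tests_changed, compile_c.
Round 3: (v) [IF tests_changed and cache_hit THEN link_bin]; (xvii) [IF compile_b and run_unit THEN cache_stale]. Adds link_bin, cache_stale.
Round 4: (ix) [IF link_bin THEN src_changed]. Adds src_changed.
Round 5: (xv) [IF src_changed and compile_b THEN cfg_changed]. Adds cfg_changed.
Round 6: (xiv) [IF lint_clean and cfg_changed THEN cond_7]; (xvi) [IF cfg_changed THEN artifact_signed]. Adds cond_7, artifact_signed.
Closure: {artifact_signed, cache_hit, cache_stale, cfg_changed, compile_a, compile_b, compile_c, cond_7, deploy_prod, deploy_stage, format_ok, gen_docs, hdr_changed, link_bin, link_lib, lint_clean, run_unit, src_changed, tag_release, tests_changed} — 20 facts.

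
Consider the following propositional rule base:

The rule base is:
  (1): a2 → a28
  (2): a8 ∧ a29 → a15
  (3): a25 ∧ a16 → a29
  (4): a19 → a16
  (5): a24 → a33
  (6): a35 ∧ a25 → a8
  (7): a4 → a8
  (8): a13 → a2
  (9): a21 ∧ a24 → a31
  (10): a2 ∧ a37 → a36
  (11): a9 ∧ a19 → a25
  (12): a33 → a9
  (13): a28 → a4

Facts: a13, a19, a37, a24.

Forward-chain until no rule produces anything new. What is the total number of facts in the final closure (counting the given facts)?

15

[1] (4) [a19 → a16]; (5) [a24 → a33]; (8) [a13 → a2]. ⇒ new: a16, a33, a2.
[2] (1) [a2 → a28]; (10) [a2 ∧ a37 → a36]; (12) [a33 → a9]. ⇒ new: a28, a36, a9.
[3] (11) [a9 ∧ a19 → a25]; (13) [a28 → a4]. ⇒ new: a25, a4.
[4] (3) [a25 ∧ a16 → a29]; (7) [a4 → a8]. ⇒ new: a29, a8.
[5] (2) [a8 ∧ a29 → a15]. ⇒ new: a15.
Closure: {a13, a15, a16, a19, a2, a24, a25, a28, a29, a33, a36, a37, a4, a8, a9} — 15 facts.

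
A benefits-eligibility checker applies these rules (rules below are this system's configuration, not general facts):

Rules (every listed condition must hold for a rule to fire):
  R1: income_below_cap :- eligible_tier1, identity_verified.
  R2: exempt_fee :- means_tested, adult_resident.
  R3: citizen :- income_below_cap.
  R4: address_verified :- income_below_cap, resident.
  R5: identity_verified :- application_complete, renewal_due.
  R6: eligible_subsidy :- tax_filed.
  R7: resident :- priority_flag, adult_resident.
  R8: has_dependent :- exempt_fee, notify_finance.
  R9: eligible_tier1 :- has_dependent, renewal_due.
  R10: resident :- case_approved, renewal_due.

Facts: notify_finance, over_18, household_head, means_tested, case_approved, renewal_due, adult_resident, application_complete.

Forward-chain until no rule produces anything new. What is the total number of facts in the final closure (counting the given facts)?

16

Round 1 fires R2, R5, R10, giving exempt_fee, identity_verified, resident.
Round 2 fires R8, giving has_dependent.
Round 3 fires R9, giving eligible_tier1.
Round 4 fires R1, giving income_below_cap.
Round 5 fires R3, R4, giving citizen, address_verified.
Closure: {address_verified, adult_resident, application_complete, case_approved, citizen, eligible_tier1, exempt_fee, has_dependent, household_head, identity_verified, income_below_cap, means_tested, notify_finance, over_18, renewal_due, resident} — 16 facts.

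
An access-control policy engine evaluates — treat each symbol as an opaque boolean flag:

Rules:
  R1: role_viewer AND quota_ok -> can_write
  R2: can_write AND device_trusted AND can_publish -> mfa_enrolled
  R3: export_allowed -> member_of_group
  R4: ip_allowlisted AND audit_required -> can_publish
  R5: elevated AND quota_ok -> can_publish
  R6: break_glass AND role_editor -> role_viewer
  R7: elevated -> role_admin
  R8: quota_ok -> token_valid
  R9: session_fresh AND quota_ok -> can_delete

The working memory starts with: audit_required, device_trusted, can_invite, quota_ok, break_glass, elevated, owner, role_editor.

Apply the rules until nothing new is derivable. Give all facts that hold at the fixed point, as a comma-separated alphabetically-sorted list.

Round 1: R5 [elevated AND quota_ok -> can_publish]; R6 [break_glass AND role_editor -> role_viewer]; R7 [elevated -> role_admin]; R8 [quota_ok -> token_valid]. Adds can_publish, role_viewer, role_admin, token_valid.
Round 2: R1 [role_viewer AND quota_ok -> can_write]. Adds can_write.
Round 3: R2 [can_write AND device_trusted AND can_publish -> mfa_enrolled]. Adds mfa_enrolled.

audit_required, break_glass, can_invite, can_publish, can_write, device_trusted, elevated, mfa_enrolled, owner, quota_ok, role_admin, role_editor, role_viewer, token_valid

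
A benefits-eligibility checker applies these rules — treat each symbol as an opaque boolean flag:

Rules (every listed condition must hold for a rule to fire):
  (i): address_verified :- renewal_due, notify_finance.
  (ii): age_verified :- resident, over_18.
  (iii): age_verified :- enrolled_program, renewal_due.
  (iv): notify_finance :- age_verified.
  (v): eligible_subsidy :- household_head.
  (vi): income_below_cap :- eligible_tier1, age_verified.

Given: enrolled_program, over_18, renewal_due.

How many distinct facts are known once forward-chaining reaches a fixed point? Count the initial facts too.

[1] (iii) [age_verified :- enrolled_program, renewal_due.]. ⇒ new: age_verified.
[2] (iv) [notify_finance :- age_verified.]. ⇒ new: notify_finance.
[3] (i) [address_verified :- renewal_due, notify_finance.]. ⇒ new: address_verified.
Closure: {address_verified, age_verified, enrolled_program, notify_finance, over_18, renewal_due} — 6 facts.

6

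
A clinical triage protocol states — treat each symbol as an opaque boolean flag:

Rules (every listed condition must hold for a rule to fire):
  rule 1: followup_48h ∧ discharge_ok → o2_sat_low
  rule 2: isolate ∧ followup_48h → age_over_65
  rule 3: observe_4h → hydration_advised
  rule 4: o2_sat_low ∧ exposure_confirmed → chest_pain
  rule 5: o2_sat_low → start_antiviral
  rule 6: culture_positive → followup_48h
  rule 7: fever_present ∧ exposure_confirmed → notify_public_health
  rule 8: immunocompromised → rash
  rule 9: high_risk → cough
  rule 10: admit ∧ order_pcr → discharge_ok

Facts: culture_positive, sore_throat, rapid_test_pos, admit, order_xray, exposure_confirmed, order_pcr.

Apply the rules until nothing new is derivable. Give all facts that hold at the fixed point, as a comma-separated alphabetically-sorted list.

admit, chest_pain, culture_positive, discharge_ok, exposure_confirmed, followup_48h, o2_sat_low, order_pcr, order_xray, rapid_test_pos, sore_throat, start_antiviral

Round 1 fires rule 6, rule 10, giving followup_48h, discharge_ok.
Round 2 fires rule 1, giving o2_sat_low.
Round 3 fires rule 4, rule 5, giving chest_pain, start_antiviral.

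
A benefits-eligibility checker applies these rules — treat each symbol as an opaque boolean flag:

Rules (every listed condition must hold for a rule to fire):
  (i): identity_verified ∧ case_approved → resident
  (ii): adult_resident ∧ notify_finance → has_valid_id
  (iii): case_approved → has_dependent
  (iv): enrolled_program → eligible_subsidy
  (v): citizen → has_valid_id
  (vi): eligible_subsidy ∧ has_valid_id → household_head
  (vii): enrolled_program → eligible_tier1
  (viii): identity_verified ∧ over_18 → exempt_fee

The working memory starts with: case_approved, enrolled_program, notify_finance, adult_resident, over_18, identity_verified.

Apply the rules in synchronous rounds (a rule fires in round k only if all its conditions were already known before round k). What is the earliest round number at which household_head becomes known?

2

Round 1: (i) [identity_verified ∧ case_approved → resident]; (ii) [adult_resident ∧ notify_finance → has_valid_id]; (iii) [case_approved → has_dependent]; (iv) [enrolled_program → eligible_subsidy]; (vii) [enrolled_program → eligible_tier1]; (viii) [identity_verified ∧ over_18 → exempt_fee]. Adds resident, has_valid_id, has_dependent, eligible_subsidy, eligible_tier1, exempt_fee.
Round 2: (vi) [eligible_subsidy ∧ has_valid_id → household_head]. Adds household_head.
household_head first appears in round 2.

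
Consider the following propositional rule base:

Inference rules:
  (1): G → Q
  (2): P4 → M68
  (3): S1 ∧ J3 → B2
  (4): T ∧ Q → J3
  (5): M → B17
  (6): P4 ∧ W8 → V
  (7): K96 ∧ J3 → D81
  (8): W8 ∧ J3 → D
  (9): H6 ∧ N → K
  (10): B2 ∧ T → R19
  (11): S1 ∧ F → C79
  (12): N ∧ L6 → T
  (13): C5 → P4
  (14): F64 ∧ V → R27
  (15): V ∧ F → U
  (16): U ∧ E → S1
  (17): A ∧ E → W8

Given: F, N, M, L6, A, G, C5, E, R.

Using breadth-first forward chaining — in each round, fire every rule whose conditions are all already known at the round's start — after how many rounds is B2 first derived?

5

Round 1: (1) [G → Q]; (5) [M → B17]; (12) [N ∧ L6 → T]; (13) [C5 → P4]; (17) [A ∧ E → W8]. Adds Q, B17, T, P4, W8.
Round 2: (2) [P4 → M68]; (4) [T ∧ Q → J3]; (6) [P4 ∧ W8 → V]. Adds M68, J3, V.
Round 3: (8) [W8 ∧ J3 → D]; (15) [V ∧ F → U]. Adds D, U.
Round 4: (16) [U ∧ E → S1]. Adds S1.
Round 5: (3) [S1 ∧ J3 → B2]; (11) [S1 ∧ F → C79]. Adds B2, C79.
B2 first appears in round 5.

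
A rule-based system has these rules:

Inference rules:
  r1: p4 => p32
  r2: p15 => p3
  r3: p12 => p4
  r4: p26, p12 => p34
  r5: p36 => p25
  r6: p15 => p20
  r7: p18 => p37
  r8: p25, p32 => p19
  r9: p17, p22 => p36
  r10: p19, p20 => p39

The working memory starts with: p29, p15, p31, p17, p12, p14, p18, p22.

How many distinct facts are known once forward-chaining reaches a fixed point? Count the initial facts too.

17

Round 1 — r2, r3, r6, r7, r9, derive p3, p4, p20, p37, p36.
Round 2 — r1, r5, derive p32, p25.
Round 3 — r8, derive p19.
Round 4 — r10, derive p39.
Closure: {p12, p14, p15, p17, p18, p19, p20, p22, p25, p29, p3, p31, p32, p36, p37, p39, p4} — 17 facts.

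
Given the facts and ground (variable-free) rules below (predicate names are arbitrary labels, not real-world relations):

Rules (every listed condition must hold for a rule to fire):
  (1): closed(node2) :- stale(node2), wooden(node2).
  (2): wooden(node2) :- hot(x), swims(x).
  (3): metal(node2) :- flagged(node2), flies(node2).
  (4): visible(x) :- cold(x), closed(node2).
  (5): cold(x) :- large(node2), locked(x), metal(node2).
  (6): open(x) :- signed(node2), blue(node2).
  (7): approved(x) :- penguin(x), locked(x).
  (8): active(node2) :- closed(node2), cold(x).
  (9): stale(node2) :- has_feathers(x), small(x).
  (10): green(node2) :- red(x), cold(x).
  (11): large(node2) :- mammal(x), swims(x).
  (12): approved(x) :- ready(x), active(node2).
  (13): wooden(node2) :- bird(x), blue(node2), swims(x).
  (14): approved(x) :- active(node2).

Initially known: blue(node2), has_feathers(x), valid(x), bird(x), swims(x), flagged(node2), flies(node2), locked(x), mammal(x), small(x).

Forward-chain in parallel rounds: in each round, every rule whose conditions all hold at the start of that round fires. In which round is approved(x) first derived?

4

Round 1 fires (3), (9), (11), (13), giving metal(node2), stale(node2), large(node2), wooden(node2).
Round 2 fires (1), (5), giving closed(node2), cold(x).
Round 3 fires (4), (8), giving visible(x), active(node2).
Round 4 fires (14), giving approved(x).
approved(x) first appears in round 4.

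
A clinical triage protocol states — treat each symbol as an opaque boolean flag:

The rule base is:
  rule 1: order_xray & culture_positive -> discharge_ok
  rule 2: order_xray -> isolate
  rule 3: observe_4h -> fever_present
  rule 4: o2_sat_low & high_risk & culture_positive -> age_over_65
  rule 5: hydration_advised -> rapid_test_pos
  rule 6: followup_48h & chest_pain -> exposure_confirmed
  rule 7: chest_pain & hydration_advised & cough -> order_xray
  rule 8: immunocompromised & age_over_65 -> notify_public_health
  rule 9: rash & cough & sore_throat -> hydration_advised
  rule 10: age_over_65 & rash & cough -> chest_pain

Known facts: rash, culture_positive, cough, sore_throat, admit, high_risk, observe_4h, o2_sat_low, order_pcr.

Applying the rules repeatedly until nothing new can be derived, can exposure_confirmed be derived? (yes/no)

no

Round 1: rule 3 [observe_4h -> fever_present]; rule 4 [o2_sat_low & high_risk & culture_positive -> age_over_65]; rule 9 [rash & cough & sore_throat -> hydration_advised]. Adds fever_present, age_over_65, hydration_advised.
Round 2: rule 5 [hydration_advised -> rapid_test_pos]; rule 10 [age_over_65 & rash & cough -> chest_pain]. Adds rapid_test_pos, chest_pain.
Round 3: rule 7 [chest_pain & hydration_advised & cough -> order_xray]. Adds order_xray.
Round 4: rule 1 [order_xray & culture_positive -> discharge_ok]; rule 2 [order_xray -> isolate]. Adds discharge_ok, isolate.
Fixed point reached. exposure_confirmed is concluded only by rule 6; rule 6 needs followup_48h (never derived).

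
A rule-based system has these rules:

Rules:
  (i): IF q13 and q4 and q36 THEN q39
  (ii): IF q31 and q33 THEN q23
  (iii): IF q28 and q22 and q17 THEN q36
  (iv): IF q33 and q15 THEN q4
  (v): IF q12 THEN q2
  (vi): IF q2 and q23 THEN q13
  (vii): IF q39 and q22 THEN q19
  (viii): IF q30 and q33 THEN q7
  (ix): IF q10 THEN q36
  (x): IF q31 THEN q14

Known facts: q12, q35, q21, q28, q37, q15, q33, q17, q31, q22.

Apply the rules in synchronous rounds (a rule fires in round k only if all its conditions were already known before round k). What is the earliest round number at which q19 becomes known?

4

Round 1 — (ii), (iii), (iv), (v), (x), derive q23, q36, q4, q2, q14.
Round 2 — (vi), derive q13.
Round 3 — (i), derive q39.
Round 4 — (vii), derive q19.
q19 first appears in round 4.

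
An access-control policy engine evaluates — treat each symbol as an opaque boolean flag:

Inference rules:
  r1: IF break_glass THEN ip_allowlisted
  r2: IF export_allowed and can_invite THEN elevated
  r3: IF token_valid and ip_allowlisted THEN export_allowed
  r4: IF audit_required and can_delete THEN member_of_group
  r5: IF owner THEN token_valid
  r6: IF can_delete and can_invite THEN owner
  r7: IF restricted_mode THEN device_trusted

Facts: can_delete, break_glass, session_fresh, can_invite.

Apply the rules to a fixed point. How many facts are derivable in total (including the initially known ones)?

Round 1 fires r1, r6, giving ip_allowlisted, owner.
Round 2 fires r5, giving token_valid.
Round 3 fires r3, giving export_allowed.
Round 4 fires r2, giving elevated.
Closure: {break_glass, can_delete, can_invite, elevated, export_allowed, ip_allowlisted, owner, session_fresh, token_valid} — 9 facts.

9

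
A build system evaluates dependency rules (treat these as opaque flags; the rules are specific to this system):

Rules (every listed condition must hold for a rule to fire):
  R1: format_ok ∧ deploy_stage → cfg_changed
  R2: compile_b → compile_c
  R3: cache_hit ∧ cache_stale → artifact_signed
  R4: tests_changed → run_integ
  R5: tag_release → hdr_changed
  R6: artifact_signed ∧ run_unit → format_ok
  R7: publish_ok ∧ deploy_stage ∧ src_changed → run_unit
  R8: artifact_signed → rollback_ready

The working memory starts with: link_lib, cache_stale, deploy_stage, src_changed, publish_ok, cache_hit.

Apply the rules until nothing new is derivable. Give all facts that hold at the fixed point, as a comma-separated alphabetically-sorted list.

artifact_signed, cache_hit, cache_stale, cfg_changed, deploy_stage, format_ok, link_lib, publish_ok, rollback_ready, run_unit, src_changed

Round 1: R3 [cache_hit ∧ cache_stale → artifact_signed]; R7 [publish_ok ∧ deploy_stage ∧ src_changed → run_unit]. New: artifact_signed, run_unit.
Round 2: R6 [artifact_signed ∧ run_unit → format_ok]; R8 [artifact_signed → rollback_ready]. New: format_ok, rollback_ready.
Round 3: R1 [format_ok ∧ deploy_stage → cfg_changed]. New: cfg_changed.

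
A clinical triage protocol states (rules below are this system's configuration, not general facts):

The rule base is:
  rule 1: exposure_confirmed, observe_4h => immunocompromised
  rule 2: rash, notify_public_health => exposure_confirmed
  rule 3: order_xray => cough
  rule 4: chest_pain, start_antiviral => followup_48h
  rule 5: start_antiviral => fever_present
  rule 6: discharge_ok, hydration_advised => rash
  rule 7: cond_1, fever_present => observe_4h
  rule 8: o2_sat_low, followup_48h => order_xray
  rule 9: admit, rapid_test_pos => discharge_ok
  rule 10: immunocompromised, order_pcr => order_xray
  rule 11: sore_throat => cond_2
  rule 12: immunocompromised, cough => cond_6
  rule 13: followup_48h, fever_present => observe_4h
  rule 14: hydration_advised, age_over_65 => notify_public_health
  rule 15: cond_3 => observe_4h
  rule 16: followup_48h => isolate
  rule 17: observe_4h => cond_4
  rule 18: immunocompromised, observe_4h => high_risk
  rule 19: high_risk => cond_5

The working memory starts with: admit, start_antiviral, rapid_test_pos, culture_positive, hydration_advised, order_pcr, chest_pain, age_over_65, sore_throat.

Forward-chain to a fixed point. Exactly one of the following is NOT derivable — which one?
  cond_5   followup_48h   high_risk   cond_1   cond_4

cond_1

Round 1 fires rule 4, rule 5, rule 9, rule 11, rule 14, giving followup_48h, fever_present, discharge_ok, cond_2, notify_public_health.
Round 2 fires rule 6, rule 13, rule 16, giving rash, observe_4h, isolate.
Round 3 fires rule 2, rule 17, giving exposure_confirmed, cond_4.
Round 4 fires rule 1, giving immunocompromised.
Round 5 fires rule 10, rule 18, giving order_xray, high_risk.
Round 6 fires rule 3, rule 19, giving cough, cond_5.
Round 7 fires rule 12, giving cond_6.
Derived: cond_5 (round 6), high_risk (round 5), followup_48h (round 1), cond_4 (round 3). cond_1 never appears in any round.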